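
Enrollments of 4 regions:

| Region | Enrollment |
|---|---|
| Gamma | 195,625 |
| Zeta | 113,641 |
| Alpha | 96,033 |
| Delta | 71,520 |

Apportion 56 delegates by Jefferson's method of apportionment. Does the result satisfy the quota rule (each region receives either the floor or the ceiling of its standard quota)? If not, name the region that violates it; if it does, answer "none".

Gamma

Standard quotas: Gamma 22.975, Zeta 13.347, Alpha 11.279, Delta 8.400.
Jefferson allocation: Gamma 24, Zeta 13, Alpha 11, Delta 8.
Gamma has quota 22.975 (lower 22, upper 23) but receives 24 — outside the quota interval.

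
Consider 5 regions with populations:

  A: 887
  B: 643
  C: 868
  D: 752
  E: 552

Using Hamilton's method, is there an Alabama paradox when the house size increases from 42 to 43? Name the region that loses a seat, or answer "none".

none

At 42 seats: A 10, B 7, C 10, D 9, E 6.
At 43 seats: A 10, B 8, C 10, D 9, E 6.
No region's allocation decreased.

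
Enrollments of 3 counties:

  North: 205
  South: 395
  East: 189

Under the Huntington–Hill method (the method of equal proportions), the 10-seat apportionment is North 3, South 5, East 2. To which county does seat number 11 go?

Priority for the next seat is population ÷ (√(s·(s+1))).
Priorities: North 59.178, South 72.117, East 77.159.
Highest priority: East.

East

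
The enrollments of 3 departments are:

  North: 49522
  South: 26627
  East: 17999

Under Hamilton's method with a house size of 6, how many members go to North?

Standard divisor: 94148 ÷ 6 ≈ 15691.333.
Standard quotas: North 3.1560, South 1.6969, East 1.1471.
Lower quotas: North 3, South 1, East 1 (sum 5, leaving 1 seat).
Remainders in descending order: South 0.6969, North 0.1560, East 0.1471.
Largest remainder: South receives the extra seat.
North receives 3.

3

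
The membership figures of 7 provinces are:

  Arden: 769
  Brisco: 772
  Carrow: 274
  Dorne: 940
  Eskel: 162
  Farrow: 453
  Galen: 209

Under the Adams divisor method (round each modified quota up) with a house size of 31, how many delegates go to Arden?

Standard divisor 3579/31 ≈ 115.452; standard quotas: Arden 6.661, Brisco 6.687, Carrow 2.373, Dorne 8.142, Eskel 1.403, Farrow 3.924, Galen 1.810.
Rounding up gives 7, 7, 3, 9, 2, 4, 2 = 34 seats, so the divisor must be adjusted.
With modified divisor 130: modified quotas Arden 5.915, Brisco 5.938, Carrow 2.108, Dorne 7.231, Eskel 1.246, Farrow 3.485, Galen 1.608.
Rounding up: Arden 6, Brisco 6, Carrow 3, Dorne 8, Eskel 2, Farrow 4, Galen 2 (total 31).
Arden receives 6.

6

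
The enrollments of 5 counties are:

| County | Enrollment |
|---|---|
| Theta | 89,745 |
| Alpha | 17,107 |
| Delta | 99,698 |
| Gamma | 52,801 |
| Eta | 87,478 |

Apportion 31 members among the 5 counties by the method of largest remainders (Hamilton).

Theta 8; Alpha 1; Delta 9; Gamma 5; Eta 8

Standard divisor: 346829 ÷ 31 ≈ 11188.032.
Standard quotas: Theta 8.0215, Alpha 1.5290, Delta 8.9111, Gamma 4.7194, Eta 7.8189.
Lower quotas: Theta 8, Alpha 1, Delta 8, Gamma 4, Eta 7 (sum 28, leaving 3 seats).
Remainders in descending order: Delta 0.9111, Eta 0.8189, Gamma 0.7194, Alpha 0.5290, Theta 0.0215.
Largest remainders: Delta, Eta, Gamma receive the extra seats.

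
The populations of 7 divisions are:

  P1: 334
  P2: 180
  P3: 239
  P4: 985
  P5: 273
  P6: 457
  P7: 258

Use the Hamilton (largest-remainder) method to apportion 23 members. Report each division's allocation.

P1 3, P2 2, P3 2, P4 8, P5 2, P6 4, P7 2

Total 2726; standard divisor 2726/23 ≈ 118.522.
Standard quotas: P1 2.818, P2 1.519, P3 2.017, P4 8.311, P5 2.303, P6 3.856, P7 2.177.
Lower quotas: P1 2, P2 1, P3 2, P4 8, P5 2, P6 3, P7 2 (sum 20, leaving 3 seats).
Remainders in descending order: P6 0.856, P1 0.818, P2 0.519, P4 0.311, P5 0.303, P7 0.177, P3 0.017.
The surplus seats go to P6, P1, P2.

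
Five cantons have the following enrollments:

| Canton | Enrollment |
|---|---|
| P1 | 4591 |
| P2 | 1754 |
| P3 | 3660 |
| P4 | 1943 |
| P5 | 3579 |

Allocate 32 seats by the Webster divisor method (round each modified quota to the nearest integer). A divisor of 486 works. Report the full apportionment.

With modified divisor 486: modified quotas P1 9.447, P2 3.609, P3 7.531, P4 3.998, P5 7.364.
Rounding to the nearest integer: P1 9, P2 4, P3 8, P4 4, P5 7 (total 32).

P1 9, P2 4, P3 8, P4 4, P5 7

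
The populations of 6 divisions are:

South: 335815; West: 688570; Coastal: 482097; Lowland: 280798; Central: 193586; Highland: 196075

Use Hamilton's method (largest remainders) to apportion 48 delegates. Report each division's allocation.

The standard divisor is 2176941/48 ≈ 45352.938.
Standard quotas: South 7.4045, West 15.1825, Coastal 10.6299, Lowland 6.1914, Central 4.2684, Highland 4.3233.
Lower quotas: South 7, West 15, Coastal 10, Lowland 6, Central 4, Highland 4 (sum 46, leaving 2 seats).
Remainders in descending order: Coastal 0.6299, South 0.4045, Highland 0.3233, Central 0.2684, Lowland 0.1914, West 0.1825.
Largest remainders: Coastal, South receive the extra seats.

South 8; West 15; Coastal 11; Lowland 6; Central 4; Highland 4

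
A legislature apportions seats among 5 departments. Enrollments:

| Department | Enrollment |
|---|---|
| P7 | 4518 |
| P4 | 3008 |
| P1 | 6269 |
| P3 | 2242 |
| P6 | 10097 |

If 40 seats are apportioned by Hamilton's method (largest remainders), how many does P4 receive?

5

The standard divisor is 26134/40 ≈ 653.35.
Standard quotas: P7 6.9151, P4 4.6040, P1 9.5952, P3 3.4315, P6 15.4542.
Lower quotas: P7 6, P4 4, P1 9, P3 3, P6 15 (sum 37, leaving 3 seats).
Remainders in descending order: P7 0.9151, P4 0.6040, P1 0.5952, P6 0.4542, P3 0.4315.
Largest remainders: P7, P4, P1 receive the extra seats.
P4 receives 5.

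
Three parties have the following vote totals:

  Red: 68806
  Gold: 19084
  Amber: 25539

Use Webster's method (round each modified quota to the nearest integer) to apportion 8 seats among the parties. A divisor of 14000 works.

Red 5, Gold 1, Amber 2

With modified divisor 14000: modified quotas Red 4.915, Gold 1.363, Amber 1.824.
Rounding to the nearest integer: Red 5, Gold 1, Amber 2 (total 8).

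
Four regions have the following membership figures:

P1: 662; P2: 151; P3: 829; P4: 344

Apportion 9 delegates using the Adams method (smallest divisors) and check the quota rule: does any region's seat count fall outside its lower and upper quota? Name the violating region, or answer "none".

Standard quotas: P1 3.000, P2 0.684, P3 3.757, P4 1.559.
Adams allocation: P1 3, P2 1, P3 3, P4 2.
Every allocation lies between the lower and upper quota.

none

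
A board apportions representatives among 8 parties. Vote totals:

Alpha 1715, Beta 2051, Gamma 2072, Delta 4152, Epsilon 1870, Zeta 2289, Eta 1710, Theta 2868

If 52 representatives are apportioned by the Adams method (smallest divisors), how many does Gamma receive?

6

Standard divisor 18727/52 ≈ 360.135; standard quotas: Alpha 4.762, Beta 5.695, Gamma 5.753, Delta 11.529, Epsilon 5.193, Zeta 6.356, Eta 4.748, Theta 7.964.
Rounding up gives 5, 6, 6, 12, 6, 7, 5, 8 = 55 seats, so the divisor must be adjusted.
With modified divisor 400: modified quotas Alpha 4.287, Beta 5.128, Gamma 5.180, Delta 10.380, Epsilon 4.675, Zeta 5.723, Eta 4.275, Theta 7.170.
Rounding up: Alpha 5, Beta 6, Gamma 6, Delta 11, Epsilon 5, Zeta 6, Eta 5, Theta 8 (total 52).
Gamma receives 6.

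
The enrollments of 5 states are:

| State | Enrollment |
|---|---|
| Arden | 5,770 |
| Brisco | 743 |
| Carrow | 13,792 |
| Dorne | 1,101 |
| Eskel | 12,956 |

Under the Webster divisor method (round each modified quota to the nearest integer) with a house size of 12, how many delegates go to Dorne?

Standard divisor 34362/12 ≈ 2863.5; standard quotas: Arden 2.015, Brisco 0.259, Carrow 4.816, Dorne 0.384, Eskel 4.525.
Rounding to the nearest integer gives Arden 2, Brisco 0, Carrow 5, Dorne 0, Eskel 5 — total 12, matching the house size, so no adjustment is needed.
Dorne receives 0.

0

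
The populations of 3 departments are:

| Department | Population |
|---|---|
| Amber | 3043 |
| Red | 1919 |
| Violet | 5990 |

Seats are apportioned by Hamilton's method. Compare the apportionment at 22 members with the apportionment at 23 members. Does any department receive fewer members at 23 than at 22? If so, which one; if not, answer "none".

At 22 seats: Amber 6, Red 4, Violet 12.
At 23 seats: Amber 6, Red 4, Violet 13.
No department's allocation decreased.

none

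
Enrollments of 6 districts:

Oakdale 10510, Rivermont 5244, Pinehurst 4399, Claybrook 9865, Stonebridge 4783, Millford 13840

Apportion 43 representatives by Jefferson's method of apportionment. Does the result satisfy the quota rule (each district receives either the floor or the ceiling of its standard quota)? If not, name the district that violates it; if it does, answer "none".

Standard quotas: Oakdale 9.291, Rivermont 4.636, Pinehurst 3.889, Claybrook 8.721, Stonebridge 4.228, Millford 12.235.
Jefferson allocation: Oakdale 9, Rivermont 4, Pinehurst 4, Claybrook 9, Stonebridge 4, Millford 13.
Every allocation lies between the lower and upper quota.

none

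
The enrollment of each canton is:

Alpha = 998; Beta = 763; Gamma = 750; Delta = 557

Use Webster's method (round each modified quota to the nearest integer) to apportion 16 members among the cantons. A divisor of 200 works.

Alpha 5; Beta 4; Gamma 4; Delta 3

With modified divisor 200: modified quotas Alpha 4.990, Beta 3.815, Gamma 3.750, Delta 2.785.
Rounding to the nearest integer: Alpha 5, Beta 4, Gamma 4, Delta 3 (total 16).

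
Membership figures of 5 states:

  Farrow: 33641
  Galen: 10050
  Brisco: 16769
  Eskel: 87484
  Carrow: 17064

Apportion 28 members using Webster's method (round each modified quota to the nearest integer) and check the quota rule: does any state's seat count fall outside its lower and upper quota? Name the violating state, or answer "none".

none

Standard quotas: Farrow 5.708, Galen 1.705, Brisco 2.846, Eskel 14.845, Carrow 2.896.
Webster allocation: Farrow 6, Galen 2, Brisco 3, Eskel 14, Carrow 3.
Every allocation lies between the lower and upper quota.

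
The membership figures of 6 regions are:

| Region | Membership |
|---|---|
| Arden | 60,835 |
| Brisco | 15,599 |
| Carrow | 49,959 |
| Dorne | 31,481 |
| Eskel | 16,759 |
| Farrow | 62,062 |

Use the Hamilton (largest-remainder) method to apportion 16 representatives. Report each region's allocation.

The standard divisor is 236695/16 ≈ 14793.438.
Standard quotas: Arden 4.1123, Brisco 1.0545, Carrow 3.3771, Dorne 2.1280, Eskel 1.1329, Farrow 4.1952.
Lower quotas: Arden 4, Brisco 1, Carrow 3, Dorne 2, Eskel 1, Farrow 4 (sum 15, leaving 1 seat).
Remainders in descending order: Carrow 0.3771, Farrow 0.1952, Eskel 0.1329, Dorne 0.1280, Arden 0.1123, Brisco 0.0545.
The surplus seat goes to Carrow.

Arden 4; Brisco 1; Carrow 4; Dorne 2; Eskel 1; Farrow 4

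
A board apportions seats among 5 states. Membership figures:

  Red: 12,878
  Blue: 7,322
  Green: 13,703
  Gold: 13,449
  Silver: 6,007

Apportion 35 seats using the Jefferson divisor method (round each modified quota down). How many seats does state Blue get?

Standard divisor 53359/35 ≈ 1524.543; standard quotas: Red 8.447, Blue 4.803, Green 8.988, Gold 8.822, Silver 3.940.
Rounding down gives 8, 4, 8, 8, 3 = 31 seats, so the divisor must be adjusted.
With modified divisor 1450: modified quotas Red 8.881, Blue 5.050, Green 9.450, Gold 9.275, Silver 4.143.
Rounding down: Red 8, Blue 5, Green 9, Gold 9, Silver 4 (total 35).
Blue receives 5.

5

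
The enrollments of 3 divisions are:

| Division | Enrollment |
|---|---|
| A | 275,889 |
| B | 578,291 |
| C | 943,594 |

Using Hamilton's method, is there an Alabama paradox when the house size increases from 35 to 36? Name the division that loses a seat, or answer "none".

At 35 seats: A 6, B 11, C 18.
At 36 seats: A 5, B 12, C 19.
A drops from 6 to 5.

A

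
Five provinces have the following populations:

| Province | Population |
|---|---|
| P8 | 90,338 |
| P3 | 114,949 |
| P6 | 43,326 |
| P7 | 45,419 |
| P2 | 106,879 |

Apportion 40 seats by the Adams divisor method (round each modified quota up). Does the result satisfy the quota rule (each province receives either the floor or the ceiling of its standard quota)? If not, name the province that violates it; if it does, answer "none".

Standard quotas: P8 9.013, P3 11.469, P6 4.323, P7 4.532, P2 10.664.
Adams allocation: P8 9, P3 11, P6 5, P7 5, P2 10.
Every allocation lies between the lower and upper quota.

none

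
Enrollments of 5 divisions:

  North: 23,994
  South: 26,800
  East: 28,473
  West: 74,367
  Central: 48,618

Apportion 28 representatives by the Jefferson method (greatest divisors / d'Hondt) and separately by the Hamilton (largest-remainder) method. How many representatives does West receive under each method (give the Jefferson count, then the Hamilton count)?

11 and 10

Jefferson: North 3, South 3, East 4, West 11, Central 7.
Hamilton: North 3, South 4, East 4, West 10, Central 7.
West gets 11 under Jefferson and 10 under Hamilton.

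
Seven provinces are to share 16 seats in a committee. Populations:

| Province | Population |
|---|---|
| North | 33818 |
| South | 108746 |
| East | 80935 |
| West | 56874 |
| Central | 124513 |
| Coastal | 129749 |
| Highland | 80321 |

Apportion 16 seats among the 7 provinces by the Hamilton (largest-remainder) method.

Standard divisor: 614956 ÷ 16 ≈ 38434.75.
Standard quotas: North 0.8799, South 2.8294, East 2.1058, West 1.4798, Central 3.2396, Coastal 3.3758, Highland 2.0898.
Lower quotas: North 0, South 2, East 2, West 1, Central 3, Coastal 3, Highland 2 (sum 13, leaving 3 seats).
Remainders in descending order: North 0.8799, South 0.8294, West 0.4798, Coastal 0.3758, Central 0.2396, East 0.1058, Highland 0.0898.
Largest remainders: North, South, West receive the extra seats.

North 1, South 3, East 2, West 2, Central 3, Coastal 3, Highland 2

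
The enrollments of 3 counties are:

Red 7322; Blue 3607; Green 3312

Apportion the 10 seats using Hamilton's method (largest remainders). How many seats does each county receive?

Total 14241; standard divisor 14241/10 ≈ 1424.1.
Standard quotas: Red 5.1415, Blue 2.5328, Green 2.3257.
Lower quotas: Red 5, Blue 2, Green 2 (sum 9, leaving 1 seat).
Remainders in descending order: Blue 0.5328, Green 0.3257, Red 0.1415.
Largest remainder: Blue receives the extra seat.

Red 5, Blue 3, Green 2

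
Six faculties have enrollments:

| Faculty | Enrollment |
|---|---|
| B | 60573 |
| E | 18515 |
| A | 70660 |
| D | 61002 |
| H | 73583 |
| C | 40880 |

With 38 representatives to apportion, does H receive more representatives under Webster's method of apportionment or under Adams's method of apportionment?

Webster: B 7, E 2, A 8, D 7, H 9, C 5.
Adams: B 7, E 3, A 8, D 7, H 8, C 5.
H gets 9 under Webster and 8 under Adams.

Webster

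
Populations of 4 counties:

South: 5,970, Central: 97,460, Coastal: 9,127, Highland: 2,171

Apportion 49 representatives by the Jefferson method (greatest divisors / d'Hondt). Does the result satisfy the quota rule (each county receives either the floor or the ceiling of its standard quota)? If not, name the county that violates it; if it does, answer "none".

Standard quotas: South 2.550, Central 41.625, Coastal 3.898, Highland 0.927.
Jefferson allocation: South 2, Central 43, Coastal 4, Highland 0.
Central has quota 41.625 (lower 41, upper 42) but receives 43 — outside the quota interval.

Central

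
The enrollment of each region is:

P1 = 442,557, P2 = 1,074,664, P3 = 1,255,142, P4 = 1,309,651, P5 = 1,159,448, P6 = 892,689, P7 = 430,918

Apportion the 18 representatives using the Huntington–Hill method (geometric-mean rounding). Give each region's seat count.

With divisor 363384: modified quotas P1 1.218, P2 2.957, P3 3.454, P4 3.604, P5 3.191, P6 2.457, P7 1.186.
Geometric-mean thresholds: P1 √(1·2)=1.414, P2 √(2·3)=2.449, P3 √(3·4)=3.464, P4 √(3·4)=3.464, P5 √(3·4)=3.464, P6 √(2·3)=2.449, P7 √(1·2)=1.414.
Each quota rounded against its threshold gives P1 1, P2 3, P3 3, P4 4, P5 3, P6 3, P7 1 (total 18).

P1=1; P2=3; P3=3; P4=4; P5=3; P6=3; P7=1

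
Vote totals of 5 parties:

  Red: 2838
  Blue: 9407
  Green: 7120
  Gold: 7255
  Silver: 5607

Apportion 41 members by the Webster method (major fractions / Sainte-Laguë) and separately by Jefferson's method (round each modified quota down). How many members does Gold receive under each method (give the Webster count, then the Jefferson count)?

Webster: Red 4, Blue 12, Green 9, Gold 9, Silver 7.
Jefferson: Red 3, Blue 12, Green 9, Gold 10, Silver 7.
Gold gets 9 under Webster and 10 under Jefferson.

9 and 10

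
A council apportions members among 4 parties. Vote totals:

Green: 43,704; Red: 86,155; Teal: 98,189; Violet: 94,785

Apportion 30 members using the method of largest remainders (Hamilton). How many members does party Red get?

8

Total 322833; standard divisor 322833/30 ≈ 10761.1.
Standard quotas: Green 4.0613, Red 8.0062, Teal 9.1244, Violet 8.8081.
Lower quotas: Green 4, Red 8, Teal 9, Violet 8 (sum 29, leaving 1 seat).
Remainders in descending order: Violet 0.8081, Teal 0.1244, Green 0.0613, Red 0.0062.
Largest remainder: Violet receives the extra seat.
Red receives 8.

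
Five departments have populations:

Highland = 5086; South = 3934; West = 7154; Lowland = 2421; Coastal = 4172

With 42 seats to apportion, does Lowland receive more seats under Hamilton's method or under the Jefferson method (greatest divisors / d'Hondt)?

Hamilton: Highland 9, South 7, West 13, Lowland 5, Coastal 8.
Jefferson: Highland 9, South 7, West 14, Lowland 4, Coastal 8.
Lowland gets 5 under Hamilton and 4 under Jefferson.

Hamilton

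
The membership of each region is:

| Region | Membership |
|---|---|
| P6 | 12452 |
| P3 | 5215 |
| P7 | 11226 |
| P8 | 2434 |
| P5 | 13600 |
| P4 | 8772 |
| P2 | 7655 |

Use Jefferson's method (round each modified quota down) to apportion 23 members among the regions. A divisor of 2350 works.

P6 5, P3 2, P7 4, P8 1, P5 5, P4 3, P2 3

With modified divisor 2350: modified quotas P6 5.299, P3 2.219, P7 4.777, P8 1.036, P5 5.787, P4 3.733, P2 3.257.
Rounding down: P6 5, P3 2, P7 4, P8 1, P5 5, P4 3, P2 3 (total 23).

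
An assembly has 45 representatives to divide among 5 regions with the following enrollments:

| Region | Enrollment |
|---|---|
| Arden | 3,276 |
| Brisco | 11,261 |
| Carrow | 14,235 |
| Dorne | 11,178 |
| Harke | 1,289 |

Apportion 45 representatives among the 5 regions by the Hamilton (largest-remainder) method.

Standard divisor: 41239 ÷ 45 ≈ 916.422.
Standard quotas: Arden 3.5748, Brisco 12.2880, Carrow 15.5332, Dorne 12.1974, Harke 1.4066.
Lower quotas: Arden 3, Brisco 12, Carrow 15, Dorne 12, Harke 1 (sum 43, leaving 2 seats).
Remainders in descending order: Arden 0.5748, Carrow 0.5332, Harke 0.4066, Brisco 0.2880, Dorne 0.1974.
The surplus seats go to Arden, Carrow.

Arden 4, Brisco 12, Carrow 16, Dorne 12, Harke 1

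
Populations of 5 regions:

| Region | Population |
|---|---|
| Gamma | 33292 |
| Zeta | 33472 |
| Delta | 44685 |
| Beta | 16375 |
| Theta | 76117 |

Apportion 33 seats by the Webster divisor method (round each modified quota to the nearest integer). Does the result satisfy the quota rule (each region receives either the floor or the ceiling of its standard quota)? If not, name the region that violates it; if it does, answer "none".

Standard quotas: Gamma 5.387, Zeta 5.416, Delta 7.231, Beta 2.650, Theta 12.317.
Webster allocation: Gamma 5, Zeta 5, Delta 7, Beta 3, Theta 13.
Every allocation lies between the lower and upper quota.

none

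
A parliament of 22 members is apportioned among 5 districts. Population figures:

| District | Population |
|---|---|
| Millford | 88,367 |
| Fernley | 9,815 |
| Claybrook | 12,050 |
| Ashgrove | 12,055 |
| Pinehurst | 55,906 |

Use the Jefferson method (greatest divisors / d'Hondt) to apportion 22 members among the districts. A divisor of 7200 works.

Millford 12, Fernley 1, Claybrook 1, Ashgrove 1, Pinehurst 7

With modified divisor 7200: modified quotas Millford 12.273, Fernley 1.363, Claybrook 1.674, Ashgrove 1.674, Pinehurst 7.765.
Rounding down: Millford 12, Fernley 1, Claybrook 1, Ashgrove 1, Pinehurst 7 (total 22).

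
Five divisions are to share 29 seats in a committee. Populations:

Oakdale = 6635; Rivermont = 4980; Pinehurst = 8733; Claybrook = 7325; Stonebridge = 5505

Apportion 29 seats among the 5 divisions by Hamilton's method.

Oakdale=6; Rivermont=4; Pinehurst=8; Claybrook=6; Stonebridge=5

Standard divisor: 33178 ÷ 29 ≈ 1144.069.
Standard quotas: Oakdale 5.7995, Rivermont 4.3529, Pinehurst 7.6333, Claybrook 6.4026, Stonebridge 4.8118.
Lower quotas: Oakdale 5, Rivermont 4, Pinehurst 7, Claybrook 6, Stonebridge 4 (sum 26, leaving 3 seats).
Remainders in descending order: Stonebridge 0.8118, Oakdale 0.7995, Pinehurst 0.6333, Claybrook 0.4026, Rivermont 0.3529.
The surplus seats go to Stonebridge, Oakdale, Pinehurst.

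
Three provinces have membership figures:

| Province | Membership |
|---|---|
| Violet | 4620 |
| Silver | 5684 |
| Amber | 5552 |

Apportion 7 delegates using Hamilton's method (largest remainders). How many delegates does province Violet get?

2

Standard divisor: 15856 ÷ 7 ≈ 2265.143.
Standard quotas: Violet 2.0396, Silver 2.5093, Amber 2.4511.
Lower quotas: Violet 2, Silver 2, Amber 2 (sum 6, leaving 1 seat).
Remainders in descending order: Silver 0.5093, Amber 0.4511, Violet 0.0396.
Largest remainder: Silver receives the extra seat.
Violet receives 2.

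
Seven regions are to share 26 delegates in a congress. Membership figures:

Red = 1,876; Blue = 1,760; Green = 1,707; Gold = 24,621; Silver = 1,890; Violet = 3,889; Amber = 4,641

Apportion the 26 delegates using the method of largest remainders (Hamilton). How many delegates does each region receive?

Red=1; Blue=1; Green=1; Gold=16; Silver=1; Violet=3; Amber=3

Total 40384; standard divisor 40384/26 ≈ 1553.231.
Standard quotas: Red 1.2078, Blue 1.1331, Green 1.0990, Gold 15.8515, Silver 1.2168, Violet 2.5038, Amber 2.9880.
Lower quotas: Red 1, Blue 1, Green 1, Gold 15, Silver 1, Violet 2, Amber 2 (sum 23, leaving 3 seats).
Remainders in descending order: Amber 0.9880, Gold 0.8515, Violet 0.5038, Silver 0.2168, Red 0.2078, Blue 0.1331, Green 0.0990.
The surplus seats go to Amber, Gold, Violet.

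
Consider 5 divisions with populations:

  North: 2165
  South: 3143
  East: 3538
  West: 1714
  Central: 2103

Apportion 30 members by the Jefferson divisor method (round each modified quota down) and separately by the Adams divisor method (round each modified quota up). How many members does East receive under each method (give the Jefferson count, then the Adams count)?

Jefferson: North 5, South 7, East 9, West 4, Central 5.
Adams: North 5, South 8, East 8, West 4, Central 5.
East gets 9 under Jefferson and 8 under Adams.

9 and 8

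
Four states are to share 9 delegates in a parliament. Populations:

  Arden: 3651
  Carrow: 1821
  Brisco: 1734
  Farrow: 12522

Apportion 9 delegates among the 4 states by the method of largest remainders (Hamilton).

Arden=1; Carrow=1; Brisco=1; Farrow=6

The standard divisor is 19728/9 = 2192.
Standard quotas: Arden 1.6656, Carrow 0.8307, Brisco 0.7911, Farrow 5.7126.
Lower quotas: Arden 1, Carrow 0, Brisco 0, Farrow 5 (sum 6, leaving 3 seats).
Remainders in descending order: Carrow 0.8307, Brisco 0.7911, Farrow 0.7126, Arden 0.6656.
The surplus seats go to Carrow, Brisco, Farrow.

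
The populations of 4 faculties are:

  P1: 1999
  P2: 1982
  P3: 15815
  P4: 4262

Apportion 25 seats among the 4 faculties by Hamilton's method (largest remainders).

The standard divisor is 24058/25 ≈ 962.32.
Standard quotas: P1 2.0773, P2 2.0596, P3 16.4342, P4 4.4289.
Lower quotas: P1 2, P2 2, P3 16, P4 4 (sum 24, leaving 1 seat).
Remainders in descending order: P3 0.4342, P4 0.4289, P1 0.0773, P2 0.0596.
Largest remainder: P3 receives the extra seat.

P1: 2; P2: 2; P3: 17; P4: 4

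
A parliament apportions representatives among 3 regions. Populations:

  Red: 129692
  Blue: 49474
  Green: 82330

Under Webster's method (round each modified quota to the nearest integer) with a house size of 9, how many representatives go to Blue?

Standard divisor 261496/9 ≈ 29055.111; standard quotas: Red 4.464, Blue 1.703, Green 2.834.
Rounding to the nearest integer gives Red 4, Blue 2, Green 3 — total 9, matching the house size, so no adjustment is needed.
Blue receives 2.

2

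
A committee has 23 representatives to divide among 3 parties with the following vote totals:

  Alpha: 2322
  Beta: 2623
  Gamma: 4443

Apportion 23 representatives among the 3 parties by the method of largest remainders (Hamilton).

Standard divisor: 9388 ÷ 23 ≈ 408.174.
Standard quotas: Alpha 5.689, Beta 6.426, Gamma 10.885.
Lower quotas: Alpha 5, Beta 6, Gamma 10 (sum 21, leaving 2 seats).
Remainders in descending order: Gamma 0.885, Alpha 0.689, Beta 0.426.
Largest remainders: Gamma, Alpha receive the extra seats.

Alpha: 6, Beta: 6, Gamma: 11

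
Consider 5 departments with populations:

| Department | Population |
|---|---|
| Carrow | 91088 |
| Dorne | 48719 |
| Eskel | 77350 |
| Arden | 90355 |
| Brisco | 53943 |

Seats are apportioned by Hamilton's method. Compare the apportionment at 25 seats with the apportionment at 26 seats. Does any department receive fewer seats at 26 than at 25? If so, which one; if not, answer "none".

At 25 seats: Carrow 6, Dorne 4, Eskel 5, Arden 6, Brisco 4.
At 26 seats: Carrow 7, Dorne 3, Eskel 6, Arden 6, Brisco 4.
Dorne drops from 4 to 3.

Dorne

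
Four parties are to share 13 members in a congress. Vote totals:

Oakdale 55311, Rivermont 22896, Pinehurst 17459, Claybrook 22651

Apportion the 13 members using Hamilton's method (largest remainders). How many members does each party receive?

The standard divisor is 118317/13 ≈ 9101.308.
Standard quotas: Oakdale 6.0773, Rivermont 2.5157, Pinehurst 1.9183, Claybrook 2.4888.
Lower quotas: Oakdale 6, Rivermont 2, Pinehurst 1, Claybrook 2 (sum 11, leaving 2 seats).
Remainders in descending order: Pinehurst 0.9183, Rivermont 0.5157, Claybrook 0.4888, Oakdale 0.0773.
The surplus seats go to Pinehurst, Rivermont.

Oakdale 6, Rivermont 3, Pinehurst 2, Claybrook 2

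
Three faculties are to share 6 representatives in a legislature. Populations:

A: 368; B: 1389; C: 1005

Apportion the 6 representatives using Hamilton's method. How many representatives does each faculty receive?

The standard divisor is 2762/6 ≈ 460.333.
Standard quotas: A 0.799, B 3.017, C 2.183.
Lower quotas: A 0, B 3, C 2 (sum 5, leaving 1 seat).
Remainders in descending order: A 0.799, C 0.183, B 0.017.
Largest remainder: A receives the extra seat.

A=1, B=3, C=2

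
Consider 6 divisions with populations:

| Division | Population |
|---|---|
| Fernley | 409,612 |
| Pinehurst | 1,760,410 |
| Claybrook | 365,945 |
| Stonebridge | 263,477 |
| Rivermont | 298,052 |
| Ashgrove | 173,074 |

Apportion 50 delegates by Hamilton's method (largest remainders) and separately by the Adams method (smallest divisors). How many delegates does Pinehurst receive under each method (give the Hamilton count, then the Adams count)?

Hamilton: Fernley 6, Pinehurst 27, Claybrook 6, Stonebridge 4, Rivermont 4, Ashgrove 3.
Adams: Fernley 6, Pinehurst 26, Claybrook 6, Stonebridge 4, Rivermont 5, Ashgrove 3.
Pinehurst gets 27 under Hamilton and 26 under Adams.

27 and 26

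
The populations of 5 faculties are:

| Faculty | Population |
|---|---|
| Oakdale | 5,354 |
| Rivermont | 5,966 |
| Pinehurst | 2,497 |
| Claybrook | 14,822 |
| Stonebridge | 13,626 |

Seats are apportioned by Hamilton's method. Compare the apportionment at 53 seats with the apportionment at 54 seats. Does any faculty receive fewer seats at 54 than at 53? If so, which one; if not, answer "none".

At 53 seats: Oakdale 7, Rivermont 7, Pinehurst 3, Claybrook 19, Stonebridge 17.
At 54 seats: Oakdale 7, Rivermont 8, Pinehurst 3, Claybrook 19, Stonebridge 17.
No faculty's allocation decreased.

none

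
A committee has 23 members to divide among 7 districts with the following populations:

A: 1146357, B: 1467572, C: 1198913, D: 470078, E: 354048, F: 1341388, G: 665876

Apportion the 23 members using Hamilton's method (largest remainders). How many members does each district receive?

Total 6644232; standard divisor 6644232/23 ≈ 288879.652.
Standard quotas: A 3.9683, B 5.0802, C 4.1502, D 1.6272, E 1.2256, F 4.6434, G 2.3050.
Lower quotas: A 3, B 5, C 4, D 1, E 1, F 4, G 2 (sum 20, leaving 3 seats).
Remainders in descending order: A 0.9683, F 0.6434, D 0.6272, G 0.3050, E 0.2256, C 0.1502, B 0.0802.
The surplus seats go to A, F, D.

A 4, B 5, C 4, D 2, E 1, F 5, G 2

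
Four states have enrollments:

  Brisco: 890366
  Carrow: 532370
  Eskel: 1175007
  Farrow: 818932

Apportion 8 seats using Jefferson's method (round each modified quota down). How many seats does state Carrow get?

Standard divisor 3416675/8 ≈ 427084.375; standard quotas: Brisco 2.085, Carrow 1.247, Eskel 2.751, Farrow 1.917.
Rounding down gives 2, 1, 2, 1 = 6 seats, so the divisor must be adjusted.
With modified divisor 344200: modified quotas Brisco 2.587, Carrow 1.547, Eskel 3.414, Farrow 2.379.
Rounding down: Brisco 2, Carrow 1, Eskel 3, Farrow 2 (total 8).
Carrow receives 1.

1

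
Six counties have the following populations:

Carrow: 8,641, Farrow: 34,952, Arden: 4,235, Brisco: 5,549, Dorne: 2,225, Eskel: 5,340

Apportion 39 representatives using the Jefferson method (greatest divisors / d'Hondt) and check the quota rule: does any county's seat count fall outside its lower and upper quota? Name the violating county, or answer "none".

Standard quotas: Carrow 5.530, Farrow 22.368, Arden 2.710, Brisco 3.551, Dorne 1.424, Eskel 3.417.
Jefferson allocation: Carrow 6, Farrow 24, Arden 2, Brisco 3, Dorne 1, Eskel 3.
Farrow has quota 22.368 (lower 22, upper 23) but receives 24 — outside the quota interval.

Farrow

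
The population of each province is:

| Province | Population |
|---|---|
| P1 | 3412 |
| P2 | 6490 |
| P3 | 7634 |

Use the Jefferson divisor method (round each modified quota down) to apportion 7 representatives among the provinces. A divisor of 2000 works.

With modified divisor 2000: modified quotas P1 1.706, P2 3.245, P3 3.817.
Rounding down: P1 1, P2 3, P3 3 (total 7).

P1=1; P2=3; P3=3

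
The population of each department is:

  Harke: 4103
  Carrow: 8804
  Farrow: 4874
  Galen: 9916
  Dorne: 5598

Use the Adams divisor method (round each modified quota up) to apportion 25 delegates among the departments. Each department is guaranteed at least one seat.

Harke 3, Carrow 7, Farrow 4, Galen 7, Dorne 4

Standard divisor 33295/25 ≈ 1331.8; standard quotas: Harke 3.081, Carrow 6.611, Farrow 3.660, Galen 7.446, Dorne 4.203.
Rounding up gives 4, 7, 4, 8, 5 = 28 seats, so the divisor must be adjusted.
With modified divisor 1440: modified quotas Harke 2.849, Carrow 6.114, Farrow 3.385, Galen 6.886, Dorne 3.888.
Rounding up: Harke 3, Carrow 7, Farrow 4, Galen 7, Dorne 4 (total 25).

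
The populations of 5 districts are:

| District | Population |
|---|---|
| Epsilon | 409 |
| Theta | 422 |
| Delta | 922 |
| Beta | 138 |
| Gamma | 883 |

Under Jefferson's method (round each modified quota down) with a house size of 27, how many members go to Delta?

Standard divisor 2774/27 ≈ 102.741; standard quotas: Epsilon 3.981, Theta 4.107, Delta 8.974, Beta 1.343, Gamma 8.594.
Rounding down gives 3, 4, 8, 1, 8 = 24 seats, so the divisor must be adjusted.
With modified divisor 95: modified quotas Epsilon 4.305, Theta 4.442, Delta 9.705, Beta 1.453, Gamma 9.295.
Rounding down: Epsilon 4, Theta 4, Delta 9, Beta 1, Gamma 9 (total 27).
Delta receives 9.

9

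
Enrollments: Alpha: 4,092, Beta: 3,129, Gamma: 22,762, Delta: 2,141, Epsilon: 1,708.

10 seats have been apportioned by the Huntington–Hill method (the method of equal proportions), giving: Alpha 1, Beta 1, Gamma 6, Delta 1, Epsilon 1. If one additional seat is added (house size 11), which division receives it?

Priority for the next seat is population ÷ (√(s·(s+1))).
Priorities: Alpha 2893.481, Beta 2212.537, Gamma 3512.253, Delta 1513.916, Epsilon 1207.738.
Highest priority: Gamma.

Gamma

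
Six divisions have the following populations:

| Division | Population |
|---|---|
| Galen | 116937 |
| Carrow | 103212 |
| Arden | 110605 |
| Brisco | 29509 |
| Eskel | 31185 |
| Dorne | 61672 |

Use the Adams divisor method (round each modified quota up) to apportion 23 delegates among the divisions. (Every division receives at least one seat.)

Standard divisor 453120/23 ≈ 19700.87; standard quotas: Galen 5.936, Carrow 5.239, Arden 5.614, Brisco 1.498, Eskel 1.583, Dorne 3.130.
Rounding up gives 6, 6, 6, 2, 2, 4 = 26 seats, so the divisor must be adjusted.
With modified divisor 22800: modified quotas Galen 5.129, Carrow 4.527, Arden 4.851, Brisco 1.294, Eskel 1.368, Dorne 2.705.
Rounding up: Galen 6, Carrow 5, Arden 5, Brisco 2, Eskel 2, Dorne 3 (total 23).

Galen: 6, Carrow: 5, Arden: 5, Brisco: 2, Eskel: 2, Dorne: 3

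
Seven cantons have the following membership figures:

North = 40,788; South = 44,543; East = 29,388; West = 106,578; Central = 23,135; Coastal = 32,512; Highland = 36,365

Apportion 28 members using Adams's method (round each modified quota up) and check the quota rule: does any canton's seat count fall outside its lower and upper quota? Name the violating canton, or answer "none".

none

Standard quotas: North 3.645, South 3.981, East 2.626, West 9.525, Central 2.068, Coastal 2.906, Highland 3.250.
Adams allocation: North 4, South 4, East 3, West 9, Central 2, Coastal 3, Highland 3.
Every allocation lies between the lower and upper quota.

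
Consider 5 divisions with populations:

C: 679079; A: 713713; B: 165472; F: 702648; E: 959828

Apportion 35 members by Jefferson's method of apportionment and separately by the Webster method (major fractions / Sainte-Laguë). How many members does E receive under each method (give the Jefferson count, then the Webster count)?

11 and 10

Jefferson: C 7, A 8, B 1, F 8, E 11.
Webster: C 7, A 8, B 2, F 8, E 10.
E gets 11 under Jefferson and 10 under Webster.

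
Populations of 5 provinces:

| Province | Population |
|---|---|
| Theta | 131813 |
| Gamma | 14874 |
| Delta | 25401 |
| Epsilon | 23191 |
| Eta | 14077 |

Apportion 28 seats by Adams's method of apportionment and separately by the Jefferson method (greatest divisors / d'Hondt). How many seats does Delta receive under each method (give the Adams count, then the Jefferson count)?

4 and 3

Adams: Theta 17, Gamma 2, Delta 4, Epsilon 3, Eta 2.
Jefferson: Theta 18, Gamma 2, Delta 3, Epsilon 3, Eta 2.
Delta gets 4 under Adams and 3 under Jefferson.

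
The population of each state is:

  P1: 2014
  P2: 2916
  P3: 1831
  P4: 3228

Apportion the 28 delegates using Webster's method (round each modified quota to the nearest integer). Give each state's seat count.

Standard divisor 9989/28 ≈ 356.75; standard quotas: P1 5.645, P2 8.174, P3 5.132, P4 9.048.
Rounding to the nearest integer gives P1 6, P2 8, P3 5, P4 9 — total 28, matching the house size, so no adjustment is needed.

P1: 6, P2: 8, P3: 5, P4: 9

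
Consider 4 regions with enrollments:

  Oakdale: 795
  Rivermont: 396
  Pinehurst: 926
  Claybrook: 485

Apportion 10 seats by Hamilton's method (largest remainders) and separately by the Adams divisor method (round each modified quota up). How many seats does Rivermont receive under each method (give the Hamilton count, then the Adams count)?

1 and 2

Hamilton: Oakdale 3, Rivermont 1, Pinehurst 4, Claybrook 2.
Adams: Oakdale 3, Rivermont 2, Pinehurst 3, Claybrook 2.
Rivermont gets 1 under Hamilton and 2 under Adams.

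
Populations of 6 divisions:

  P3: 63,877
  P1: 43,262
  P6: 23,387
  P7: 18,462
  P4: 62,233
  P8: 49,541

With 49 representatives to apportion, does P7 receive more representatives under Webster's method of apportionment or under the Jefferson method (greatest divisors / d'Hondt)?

Webster

Webster: P3 12, P1 8, P6 4, P7 4, P4 12, P8 9.
Jefferson: P3 12, P1 8, P6 4, P7 3, P4 12, P8 10.
P7 gets 4 under Webster and 3 under Jefferson.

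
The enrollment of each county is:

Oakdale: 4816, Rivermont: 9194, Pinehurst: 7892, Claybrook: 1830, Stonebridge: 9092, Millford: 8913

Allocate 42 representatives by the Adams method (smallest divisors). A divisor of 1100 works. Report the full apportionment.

Oakdale 5, Rivermont 9, Pinehurst 8, Claybrook 2, Stonebridge 9, Millford 9

With modified divisor 1100: modified quotas Oakdale 4.378, Rivermont 8.358, Pinehurst 7.175, Claybrook 1.664, Stonebridge 8.265, Millford 8.103.
Rounding up: Oakdale 5, Rivermont 9, Pinehurst 8, Claybrook 2, Stonebridge 9, Millford 9 (total 42).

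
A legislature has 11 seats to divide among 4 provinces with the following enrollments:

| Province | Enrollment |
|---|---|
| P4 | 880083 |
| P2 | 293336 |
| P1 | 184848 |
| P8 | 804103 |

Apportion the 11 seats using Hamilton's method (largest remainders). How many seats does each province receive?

P4=4, P2=2, P1=1, P8=4

Total 2162370; standard divisor 2162370/11 ≈ 196579.091.
Standard quotas: P4 4.4770, P2 1.4922, P1 0.9403, P8 4.0905.
Lower quotas: P4 4, P2 1, P1 0, P8 4 (sum 9, leaving 2 seats).
Remainders in descending order: P1 0.9403, P2 0.4922, P4 0.4770, P8 0.0905.
The surplus seats go to P1, P2.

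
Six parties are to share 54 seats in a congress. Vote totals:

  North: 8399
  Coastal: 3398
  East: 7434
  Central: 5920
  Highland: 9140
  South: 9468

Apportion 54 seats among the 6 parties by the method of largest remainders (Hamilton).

North=11, Coastal=4, East=9, Central=7, Highland=11, South=12

Total 43759; standard divisor 43759/54 ≈ 810.352.
Standard quotas: North 10.3646, Coastal 4.1932, East 9.1738, Central 7.3055, Highland 11.2791, South 11.6838.
Lower quotas: North 10, Coastal 4, East 9, Central 7, Highland 11, South 11 (sum 52, leaving 2 seats).
Remainders in descending order: South 0.6838, North 0.3646, Central 0.3055, Highland 0.2791, Coastal 0.1932, East 0.1738.
Largest remainders: South, North receive the extra seats.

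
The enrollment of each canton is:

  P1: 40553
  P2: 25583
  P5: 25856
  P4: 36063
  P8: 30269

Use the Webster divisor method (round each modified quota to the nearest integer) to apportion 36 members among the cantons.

P1 9; P2 6; P5 6; P4 8; P8 7

Standard divisor 158324/36 ≈ 4397.889; standard quotas: P1 9.221, P2 5.817, P5 5.879, P4 8.200, P8 6.883.
Rounding to the nearest integer gives P1 9, P2 6, P5 6, P4 8, P8 7 — total 36, matching the house size, so no adjustment is needed.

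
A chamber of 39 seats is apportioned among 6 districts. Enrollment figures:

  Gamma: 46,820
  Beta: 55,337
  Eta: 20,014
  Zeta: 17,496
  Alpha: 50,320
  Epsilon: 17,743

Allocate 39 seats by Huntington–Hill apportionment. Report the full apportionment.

With divisor 5290: modified quotas Gamma 8.851, Beta 10.461, Eta 3.783, Zeta 3.307, Alpha 9.512, Epsilon 3.354.
Geometric-mean thresholds: Gamma √(8·9)=8.485, Beta √(10·11)=10.488, Eta √(3·4)=3.464, Zeta √(3·4)=3.464, Alpha √(9·10)=9.487, Epsilon √(3·4)=3.464.
Each quota rounded against its threshold gives Gamma 9, Beta 10, Eta 4, Zeta 3, Alpha 10, Epsilon 3 (total 39).

Gamma=9, Beta=10, Eta=4, Zeta=3, Alpha=10, Epsilon=3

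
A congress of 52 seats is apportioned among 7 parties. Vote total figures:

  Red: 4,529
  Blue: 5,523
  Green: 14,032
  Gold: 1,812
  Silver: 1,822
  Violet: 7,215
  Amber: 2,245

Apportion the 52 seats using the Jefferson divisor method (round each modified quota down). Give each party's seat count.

Standard divisor 37178/52 ≈ 714.962; standard quotas: Red 6.335, Blue 7.725, Green 19.626, Gold 2.534, Silver 2.548, Violet 10.091, Amber 3.140.
Rounding down gives 6, 7, 19, 2, 2, 10, 3 = 49 seats, so the divisor must be adjusted.
With modified divisor 660: modified quotas Red 6.862, Blue 8.368, Green 21.261, Gold 2.745, Silver 2.761, Violet 10.932, Amber 3.402.
Rounding down: Red 6, Blue 8, Green 21, Gold 2, Silver 2, Violet 10, Amber 3 (total 52).

Red=6, Blue=8, Green=21, Gold=2, Silver=2, Violet=10, Amber=3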